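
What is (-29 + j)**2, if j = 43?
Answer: 196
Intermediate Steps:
(-29 + j)**2 = (-29 + 43)**2 = 14**2 = 196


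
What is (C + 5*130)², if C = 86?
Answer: 541696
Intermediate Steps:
(C + 5*130)² = (86 + 5*130)² = (86 + 650)² = 736² = 541696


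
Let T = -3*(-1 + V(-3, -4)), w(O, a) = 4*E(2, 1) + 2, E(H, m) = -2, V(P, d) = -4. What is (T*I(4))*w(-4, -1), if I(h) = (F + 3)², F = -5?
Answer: -360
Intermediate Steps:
w(O, a) = -6 (w(O, a) = 4*(-2) + 2 = -8 + 2 = -6)
I(h) = 4 (I(h) = (-5 + 3)² = (-2)² = 4)
T = 15 (T = -3*(-1 - 4) = -3*(-5) = 15)
(T*I(4))*w(-4, -1) = (15*4)*(-6) = 60*(-6) = -360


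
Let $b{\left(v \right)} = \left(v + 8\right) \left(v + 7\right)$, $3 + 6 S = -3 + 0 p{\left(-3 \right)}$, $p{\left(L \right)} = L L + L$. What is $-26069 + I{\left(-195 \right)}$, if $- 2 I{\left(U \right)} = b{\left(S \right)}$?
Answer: $-26090$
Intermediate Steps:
$p{\left(L \right)} = L + L^{2}$ ($p{\left(L \right)} = L^{2} + L = L + L^{2}$)
$S = -1$ ($S = - \frac{1}{2} + \frac{-3 + 0 \left(- 3 \left(1 - 3\right)\right)}{6} = - \frac{1}{2} + \frac{-3 + 0 \left(\left(-3\right) \left(-2\right)\right)}{6} = - \frac{1}{2} + \frac{-3 + 0 \cdot 6}{6} = - \frac{1}{2} + \frac{-3 + 0}{6} = - \frac{1}{2} + \frac{1}{6} \left(-3\right) = - \frac{1}{2} - \frac{1}{2} = -1$)
$b{\left(v \right)} = \left(7 + v\right) \left(8 + v\right)$ ($b{\left(v \right)} = \left(8 + v\right) \left(7 + v\right) = \left(7 + v\right) \left(8 + v\right)$)
$I{\left(U \right)} = -21$ ($I{\left(U \right)} = - \frac{56 + \left(-1\right)^{2} + 15 \left(-1\right)}{2} = - \frac{56 + 1 - 15}{2} = \left(- \frac{1}{2}\right) 42 = -21$)
$-26069 + I{\left(-195 \right)} = -26069 - 21 = -26090$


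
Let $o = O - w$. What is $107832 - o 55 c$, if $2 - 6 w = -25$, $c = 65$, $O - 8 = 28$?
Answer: $- \frac{9561}{2} \approx -4780.5$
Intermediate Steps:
$O = 36$ ($O = 8 + 28 = 36$)
$w = \frac{9}{2}$ ($w = \frac{1}{3} - - \frac{25}{6} = \frac{1}{3} + \frac{25}{6} = \frac{9}{2} \approx 4.5$)
$o = \frac{63}{2}$ ($o = 36 - \frac{9}{2} = \frac{63}{2} \approx 31.5$)
$107832 - o 55 c = 107832 - \frac{63}{2} \cdot 55 \cdot 65 = 107832 - \frac{3465}{2} \cdot 65 = 107832 - \frac{225225}{2} = - \frac{9561}{2}$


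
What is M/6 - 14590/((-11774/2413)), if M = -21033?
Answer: -6068087/11774 ≈ -515.38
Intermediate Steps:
M/6 - 14590/((-11774/2413)) = -21033/6 - 14590/((-11774/2413)) = -21033*⅙ - 14590/((-11774*1/2413)) = -7011/2 - 14590/(-11774/2413) = -7011/2 - 14590*(-2413/11774) = -7011/2 + 17602835/5887 = -6068087/11774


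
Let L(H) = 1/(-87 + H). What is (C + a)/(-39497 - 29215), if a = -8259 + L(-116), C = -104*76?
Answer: 1640545/6974268 ≈ 0.23523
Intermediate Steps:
C = -7904
a = -1676578/203 (a = -8259 + 1/(-87 - 116) = -8259 + 1/(-203) = -8259 - 1/203 = -1676578/203 ≈ -8259.0)
(C + a)/(-39497 - 29215) = (-7904 - 1676578/203)/(-39497 - 29215) = -3281090/203/(-68712) = -3281090/203*(-1/68712) = 1640545/6974268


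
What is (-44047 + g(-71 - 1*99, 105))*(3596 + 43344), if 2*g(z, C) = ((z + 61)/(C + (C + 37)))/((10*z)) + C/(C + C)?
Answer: -86816610889727/41990 ≈ -2.0676e+9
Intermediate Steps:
g(z, C) = ¼ + (61 + z)/(20*z*(37 + 2*C)) (g(z, C) = (((z + 61)/(C + (C + 37)))/((10*z)) + C/(C + C))/2 = (((61 + z)/(C + (37 + C)))*(1/(10*z)) + C/((2*C)))/2 = (((61 + z)/(37 + 2*C))*(1/(10*z)) + C*(1/(2*C)))/2 = (((61 + z)/(37 + 2*C))*(1/(10*z)) + ½)/2 = ((61 + z)/(10*z*(37 + 2*C)) + ½)/2 = (½ + (61 + z)/(10*z*(37 + 2*C)))/2 = ¼ + (61 + z)/(20*z*(37 + 2*C)))
(-44047 + g(-71 - 1*99, 105))*(3596 + 43344) = (-44047 + (61 + 186*(-71 - 1*99) + 10*105*(-71 - 1*99))/(20*(-71 - 1*99)*(37 + 2*105)))*(3596 + 43344) = (-44047 + (61 + 186*(-71 - 99) + 10*105*(-71 - 99))/(20*(-71 - 99)*(37 + 210)))*46940 = (-44047 + (1/20)*(61 + 186*(-170) + 10*105*(-170))/(-170*247))*46940 = (-44047 + (1/20)*(-1/170)*(1/247)*(61 - 31620 - 178500))*46940 = (-44047 + (1/20)*(-1/170)*(1/247)*(-210059))*46940 = (-44047 + 210059/839800)*46940 = -36990460541/839800*46940 = -86816610889727/41990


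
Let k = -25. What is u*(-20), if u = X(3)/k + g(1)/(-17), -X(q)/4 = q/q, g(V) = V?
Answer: -172/85 ≈ -2.0235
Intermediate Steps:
X(q) = -4 (X(q) = -4*q/q = -4*1 = -4)
u = 43/425 (u = -4/(-25) + 1/(-17) = -4*(-1/25) + 1*(-1/17) = 4/25 - 1/17 = 43/425 ≈ 0.10118)
u*(-20) = (43/425)*(-20) = -172/85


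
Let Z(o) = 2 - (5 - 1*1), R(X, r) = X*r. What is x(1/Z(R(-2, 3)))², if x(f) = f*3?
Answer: 9/4 ≈ 2.2500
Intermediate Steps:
Z(o) = -2 (Z(o) = 2 - (5 - 1) = 2 - 1*4 = 2 - 4 = -2)
x(f) = 3*f
x(1/Z(R(-2, 3)))² = (3/(-2))² = (3*(-½))² = (-3/2)² = 9/4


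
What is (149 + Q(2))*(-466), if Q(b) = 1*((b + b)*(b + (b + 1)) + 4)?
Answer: -80618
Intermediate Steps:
Q(b) = 4 + 2*b*(1 + 2*b) (Q(b) = 1*((2*b)*(b + (1 + b)) + 4) = 1*((2*b)*(1 + 2*b) + 4) = 1*(2*b*(1 + 2*b) + 4) = 1*(4 + 2*b*(1 + 2*b)) = 4 + 2*b*(1 + 2*b))
(149 + Q(2))*(-466) = (149 + (4 + 2*2 + 4*2²))*(-466) = (149 + (4 + 4 + 4*4))*(-466) = (149 + (4 + 4 + 16))*(-466) = (149 + 24)*(-466) = 173*(-466) = -80618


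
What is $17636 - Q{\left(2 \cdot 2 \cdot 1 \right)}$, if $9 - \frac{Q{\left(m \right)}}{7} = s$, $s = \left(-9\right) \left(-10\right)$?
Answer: $18203$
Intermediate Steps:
$s = 90$
$Q{\left(m \right)} = -567$ ($Q{\left(m \right)} = 63 - 630 = -567$)
$17636 - Q{\left(2 \cdot 2 \cdot 1 \right)} = 17636 - -567 = 17636 + 567 = 18203$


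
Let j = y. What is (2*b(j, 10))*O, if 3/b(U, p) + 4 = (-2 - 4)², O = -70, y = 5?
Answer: -105/8 ≈ -13.125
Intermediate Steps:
j = 5
b(U, p) = 3/32 (b(U, p) = 3/(-4 + (-2 - 4)²) = 3/(-4 + (-6)²) = 3/(-4 + 36) = 3/32)
(2*b(j, 10))*O = (2*(3/32))*(-70) = (3/16)*(-70) = -105/8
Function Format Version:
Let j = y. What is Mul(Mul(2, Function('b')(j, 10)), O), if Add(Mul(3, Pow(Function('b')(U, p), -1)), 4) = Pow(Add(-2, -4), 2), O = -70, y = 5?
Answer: Rational(-105, 8) ≈ -13.125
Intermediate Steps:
j = 5
Function('b')(U, p) = Rational(3, 32) (Function('b')(U, p) = Mul(3, Pow(Add(-4, Pow(Add(-2, -4), 2)), -1)) = Mul(3, Pow(Add(-4, Pow(-6, 2)), -1)) = Mul(3, Pow(Add(-4, 36), -1)) = Mul(3, Pow(32, -1)) = Mul(3, Rational(1, 32)) = Rational(3, 32))
Mul(Mul(2, Function('b')(j, 10)), O) = Mul(Mul(2, Rational(3, 32)), -70) = Mul(Rational(3, 16), -70) = Rational(-105, 8)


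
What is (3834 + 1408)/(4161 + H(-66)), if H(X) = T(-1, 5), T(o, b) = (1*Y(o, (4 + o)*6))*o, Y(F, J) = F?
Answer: 2621/2081 ≈ 1.2595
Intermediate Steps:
T(o, b) = o**2 (T(o, b) = (1*o)*o = o*o = o**2)
H(X) = 1 (H(X) = (-1)**2 = 1)
(3834 + 1408)/(4161 + H(-66)) = (3834 + 1408)/(4161 + 1) = 5242/4162 = 5242*(1/4162) = 2621/2081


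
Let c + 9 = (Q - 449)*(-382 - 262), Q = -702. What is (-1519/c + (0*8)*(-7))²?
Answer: 2307361/549429325225 ≈ 4.1996e-6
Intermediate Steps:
c = 741235 (c = -9 + (-702 - 449)*(-382 - 262) = -9 - 1151*(-644) = -9 + 741244 = 741235)
(-1519/c + (0*8)*(-7))² = (-1519/741235 + (0*8)*(-7))² = (-1519*1/741235 + 0*(-7))² = (-1519/741235 + 0)² = (-1519/741235)² = 2307361/549429325225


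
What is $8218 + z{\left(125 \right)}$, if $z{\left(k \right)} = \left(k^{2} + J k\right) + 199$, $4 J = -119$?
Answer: $\frac{81293}{4} \approx 20323.0$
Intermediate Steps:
$J = - \frac{119}{4}$ ($J = \frac{1}{4} \left(-119\right) = - \frac{119}{4} \approx -29.75$)
$z{\left(k \right)} = 199 + k^{2} - \frac{119 k}{4}$ ($z{\left(k \right)} = \left(k^{2} - \frac{119 k}{4}\right) + 199 = 199 + k^{2} - \frac{119 k}{4}$)
$8218 + z{\left(125 \right)} = 8218 + \left(199 + 125^{2} - \frac{14875}{4}\right) = 8218 + \left(199 + 15625 - \frac{14875}{4}\right) = 8218 + \frac{48421}{4} = \frac{81293}{4}$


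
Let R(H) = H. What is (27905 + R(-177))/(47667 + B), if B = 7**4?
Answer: 6932/12517 ≈ 0.55381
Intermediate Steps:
B = 2401
(27905 + R(-177))/(47667 + B) = (27905 - 177)/(47667 + 2401) = 27728/50068 = 27728*(1/50068) = 6932/12517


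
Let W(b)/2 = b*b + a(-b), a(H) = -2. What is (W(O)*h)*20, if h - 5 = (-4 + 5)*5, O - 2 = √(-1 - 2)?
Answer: -400 + 1600*I*√3 ≈ -400.0 + 2771.3*I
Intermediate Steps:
O = 2 + I*√3 (O = 2 + √(-1 - 2) = 2 + √(-3) = 2 + I*√3 ≈ 2.0 + 1.732*I)
h = 10 (h = 5 + (-4 + 5)*5 = 5 + 1*5 = 5 + 5 = 10)
W(b) = -4 + 2*b² (W(b) = 2*(b*b - 2) = 2*(b² - 2) = 2*(-2 + b²) = -4 + 2*b²)
(W(O)*h)*20 = ((-4 + 2*(2 + I*√3)²)*10)*20 = (-40 + 20*(2 + I*√3)²)*20 = -800 + 400*(2 + I*√3)²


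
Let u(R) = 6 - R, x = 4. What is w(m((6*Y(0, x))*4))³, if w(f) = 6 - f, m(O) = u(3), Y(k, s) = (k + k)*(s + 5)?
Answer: 27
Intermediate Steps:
Y(k, s) = 2*k*(5 + s) (Y(k, s) = (2*k)*(5 + s) = 2*k*(5 + s))
m(O) = 3 (m(O) = 6 - 1*3 = 6 - 3 = 3)
w(m((6*Y(0, x))*4))³ = (6 - 1*3)³ = (6 - 3)³ = 3³ = 27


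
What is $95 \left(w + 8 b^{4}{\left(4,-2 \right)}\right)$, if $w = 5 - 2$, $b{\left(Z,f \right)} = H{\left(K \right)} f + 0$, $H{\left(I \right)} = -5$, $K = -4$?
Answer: $7600285$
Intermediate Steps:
$b{\left(Z,f \right)} = - 5 f$ ($b{\left(Z,f \right)} = - 5 f + 0 = - 5 f$)
$w = 3$ ($w = 5 - 2 = 3$)
$95 \left(w + 8 b^{4}{\left(4,-2 \right)}\right) = 95 \left(3 + 8 \left(\left(-5\right) \left(-2\right)\right)^{4}\right) = 95 \left(3 + 8 \cdot 10^{4}\right) = 95 \left(3 + 8 \cdot 10000\right) = 95 \left(3 + 80000\right) = 95 \cdot 80003 = 7600285$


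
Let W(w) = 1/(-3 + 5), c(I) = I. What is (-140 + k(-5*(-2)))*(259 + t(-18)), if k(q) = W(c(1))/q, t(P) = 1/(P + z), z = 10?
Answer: -5796729/160 ≈ -36230.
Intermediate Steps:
W(w) = 1/2
t(P) = 1/(10 + P) (t(P) = 1/(P + 10) = 1/(10 + P))
k(q) = 1/(2*q)
(-140 + k(-5*(-2)))*(259 + t(-18)) = (-140 + 1/(2*((-5*(-2)))))*(259 + 1/(10 - 18)) = (-140 + (1/2)/10)*(259 + 1/(-8)) = (-140 + (1/2)*(1/10))*(259 - 1/8) = (-140 + 1/20)*(2071/8) = -2799/20*2071/8 = -5796729/160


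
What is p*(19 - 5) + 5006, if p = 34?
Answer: 5482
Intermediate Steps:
p*(19 - 5) + 5006 = 34*(19 - 5) + 5006 = 34*14 + 5006 = 476 + 5006 = 5482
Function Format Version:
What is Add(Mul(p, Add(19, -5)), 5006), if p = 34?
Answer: 5482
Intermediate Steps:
Add(Mul(p, Add(19, -5)), 5006) = Add(Mul(34, Add(19, -5)), 5006) = Add(Mul(34, 14), 5006) = Add(476, 5006) = 5482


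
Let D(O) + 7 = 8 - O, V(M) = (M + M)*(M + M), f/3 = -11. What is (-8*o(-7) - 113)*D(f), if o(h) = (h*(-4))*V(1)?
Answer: -34306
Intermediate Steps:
f = -33 (f = 3*(-11) = -33)
V(M) = 4*M² (V(M) = (2*M)*(2*M) = 4*M²)
o(h) = -16*h (o(h) = (h*(-4))*(4*1²) = (-4*h)*(4*1) = -4*h*4 = -16*h)
D(O) = 1 - O (D(O) = -7 + (8 - O) = 1 - O)
(-8*o(-7) - 113)*D(f) = (-(-128)*(-7) - 113)*(1 - 1*(-33)) = (-8*112 - 113)*(1 + 33) = (-896 - 113)*34 = -1009*34 = -34306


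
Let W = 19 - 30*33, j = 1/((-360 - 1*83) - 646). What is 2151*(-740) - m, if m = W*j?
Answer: -1733405831/1089 ≈ -1.5917e+6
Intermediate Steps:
j = -1/1089 (j = 1/((-360 - 83) - 646) = 1/(-443 - 646) = 1/(-1089) = -1/1089 ≈ -0.00091827)
W = -971 (W = 19 - 990 = -971)
m = 971/1089 (m = -971*(-1/1089) = 971/1089 ≈ 0.89164)
2151*(-740) - m = 2151*(-740) - 1*971/1089 = -1591740 - 971/1089 = -1733405831/1089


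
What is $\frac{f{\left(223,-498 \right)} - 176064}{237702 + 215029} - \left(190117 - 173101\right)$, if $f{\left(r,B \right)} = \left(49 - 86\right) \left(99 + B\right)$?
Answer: $- \frac{7703831997}{452731} \approx -17016.0$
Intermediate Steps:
$f{\left(r,B \right)} = -3663 - 37 B$ ($f{\left(r,B \right)} = - 37 \left(99 + B\right) = -3663 - 37 B$)
$\frac{f{\left(223,-498 \right)} - 176064}{237702 + 215029} - \left(190117 - 173101\right) = \frac{\left(-3663 - -18426\right) - 176064}{237702 + 215029} - \left(190117 - 173101\right) = \frac{\left(-3663 + 18426\right) - 176064}{452731} - \left(190117 - 173101\right) = \left(14763 - 176064\right) \frac{1}{452731} - 17016 = \left(-161301\right) \frac{1}{452731} - 17016 = - \frac{161301}{452731} - 17016 = - \frac{7703831997}{452731}$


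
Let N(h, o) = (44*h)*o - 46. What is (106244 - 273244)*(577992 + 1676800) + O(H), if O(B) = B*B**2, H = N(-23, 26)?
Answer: -18688616938712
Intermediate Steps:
N(h, o) = -46 + 44*h*o (N(h, o) = 44*h*o - 46 = -46 + 44*h*o)
H = -26358 (H = -46 + 44*(-23)*26 = -46 - 26312 = -26358)
O(B) = B**3
(106244 - 273244)*(577992 + 1676800) + O(H) = (106244 - 273244)*(577992 + 1676800) + (-26358)**3 = -167000*2254792 - 18312066674712 = -376550264000 - 18312066674712 = -18688616938712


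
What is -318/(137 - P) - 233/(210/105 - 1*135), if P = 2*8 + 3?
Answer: -7400/7847 ≈ -0.94304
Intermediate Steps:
P = 19 (P = 16 + 3 = 19)
-318/(137 - P) - 233/(210/105 - 1*135) = -318/(137 - 1*19) - 233/(210/105 - 1*135) = -318/(137 - 19) - 233/(210*(1/105) - 135) = -318/118 - 233/(2 - 135) = -318*1/118 - 233/(-133) = -159/59 - 233*(-1/133) = -159/59 + 233/133 = -7400/7847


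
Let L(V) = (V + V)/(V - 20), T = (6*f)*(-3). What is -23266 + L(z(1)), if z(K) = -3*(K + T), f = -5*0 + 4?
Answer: -4489912/193 ≈ -23264.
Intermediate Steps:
f = 4 (f = 0 + 4 = 4)
T = -72 (T = (6*4)*(-3) = 24*(-3) = -72)
z(K) = 216 - 3*K (z(K) = -3*(K - 72) = -3*(-72 + K) = 216 - 3*K)
L(V) = 2*V/(-20 + V) (L(V) = (2*V)/(-20 + V) = 2*V/(-20 + V))
-23266 + L(z(1)) = -23266 + 2*(216 - 3*1)/(-20 + (216 - 3*1)) = -23266 + 2*(216 - 3)/(-20 + (216 - 3)) = -23266 + 2*213/(-20 + 213) = -23266 + 2*213/193 = -23266 + 2*213*(1/193) = -23266 + 426/193 = -4489912/193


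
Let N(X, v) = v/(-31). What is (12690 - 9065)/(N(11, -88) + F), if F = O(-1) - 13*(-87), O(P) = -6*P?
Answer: 22475/7067 ≈ 3.1803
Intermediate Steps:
N(X, v) = -v/31 (N(X, v) = v*(-1/31) = -v/31)
F = 1137 (F = -6*(-1) - 13*(-87) = 6 + 1131 = 1137)
(12690 - 9065)/(N(11, -88) + F) = (12690 - 9065)/(-1/31*(-88) + 1137) = 3625/(88/31 + 1137) = 3625/(35335/31) = 3625*(31/35335) = 22475/7067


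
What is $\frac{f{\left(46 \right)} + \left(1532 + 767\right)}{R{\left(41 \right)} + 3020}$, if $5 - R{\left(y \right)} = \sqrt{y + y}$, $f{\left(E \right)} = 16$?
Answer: $\frac{7002875}{9150543} + \frac{2315 \sqrt{82}}{9150543} \approx 0.76759$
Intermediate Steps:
$R{\left(y \right)} = 5 - \sqrt{2} \sqrt{y}$ ($R{\left(y \right)} = 5 - \sqrt{y + y} = 5 - \sqrt{2 y} = 5 - \sqrt{2} \sqrt{y}$)
$\frac{f{\left(46 \right)} + \left(1532 + 767\right)}{R{\left(41 \right)} + 3020} = \frac{16 + \left(1532 + 767\right)}{\left(5 - \sqrt{2} \sqrt{41}\right) + 3020} = \frac{16 + 2299}{\left(5 - \sqrt{82}\right) + 3020} = \frac{2315}{3025 - \sqrt{82}}$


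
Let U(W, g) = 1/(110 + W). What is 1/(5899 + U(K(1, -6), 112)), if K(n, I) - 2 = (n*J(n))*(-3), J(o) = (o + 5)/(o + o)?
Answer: 103/607598 ≈ 0.00016952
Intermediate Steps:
J(o) = (5 + o)/(2*o) (J(o) = (5 + o)/((2*o)) = (5 + o)*(1/(2*o)) = (5 + o)/(2*o))
K(n, I) = -11/2 - 3*n/2 (K(n, I) = 2 + (n*((5 + n)/(2*n)))*(-3) = 2 + (5/2 + n/2)*(-3) = 2 + (-15/2 - 3*n/2) = -11/2 - 3*n/2)
1/(5899 + U(K(1, -6), 112)) = 1/(5899 + 1/(110 + (-11/2 - 3/2*1))) = 1/(5899 + 1/(110 + (-11/2 - 3/2))) = 1/(5899 + 1/(110 - 7)) = 1/(5899 + 1/103) = 1/(607598/103) = 103/607598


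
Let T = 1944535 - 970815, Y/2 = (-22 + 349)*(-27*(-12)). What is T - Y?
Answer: 761824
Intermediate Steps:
Y = 211896 (Y = 2*((-22 + 349)*(-27*(-12))) = 2*(327*324) = 2*105948 = 211896)
T = 973720
T - Y = 973720 - 1*211896 = 973720 - 211896 = 761824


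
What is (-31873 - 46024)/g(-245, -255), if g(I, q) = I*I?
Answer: -77897/60025 ≈ -1.2977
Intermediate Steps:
g(I, q) = I²
(-31873 - 46024)/g(-245, -255) = (-31873 - 46024)/((-245)²) = -77897/60025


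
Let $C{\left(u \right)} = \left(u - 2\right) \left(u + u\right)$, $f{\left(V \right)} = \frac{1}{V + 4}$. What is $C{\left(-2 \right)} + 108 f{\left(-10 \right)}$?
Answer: $-2$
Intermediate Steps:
$f{\left(V \right)} = \frac{1}{4 + V}$
$C{\left(u \right)} = 2 u \left(-2 + u\right)$ ($C{\left(u \right)} = \left(-2 + u\right) 2 u = 2 u \left(-2 + u\right)$)
$C{\left(-2 \right)} + 108 f{\left(-10 \right)} = 2 \left(-2\right) \left(-2 - 2\right) + \frac{108}{4 - 10} = 2 \left(-2\right) \left(-4\right) + \frac{108}{-6} = 16 + 108 \left(- \frac{1}{6}\right) = 16 - 18 = -2$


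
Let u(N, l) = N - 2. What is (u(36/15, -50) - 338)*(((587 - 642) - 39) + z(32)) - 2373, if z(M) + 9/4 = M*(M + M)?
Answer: -3306419/5 ≈ -6.6128e+5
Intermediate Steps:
u(N, l) = -2 + N
z(M) = -9/4 + 2*M² (z(M) = -9/4 + M*(M + M) = -9/4 + M*(2*M) = -9/4 + 2*M²)
(u(36/15, -50) - 338)*(((587 - 642) - 39) + z(32)) - 2373 = ((-2 + 36/15) - 338)*(((587 - 642) - 39) + (-9/4 + 2*32²)) - 2373 = ((-2 + 36*(1/15)) - 338)*((-55 - 39) + (-9/4 + 2*1024)) - 2373 = ((-2 + 12/5) - 338)*(-94 + (-9/4 + 2048)) - 2373 = (⅖ - 338)*(-94 + 8183/4) - 2373 = -1688/5*7807/4 - 2373 = -3294554/5 - 2373 = -3306419/5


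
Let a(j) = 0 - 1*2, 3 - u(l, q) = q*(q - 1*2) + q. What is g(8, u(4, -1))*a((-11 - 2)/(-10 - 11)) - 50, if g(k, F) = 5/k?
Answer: -205/4 ≈ -51.250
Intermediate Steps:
u(l, q) = 3 - q - q*(-2 + q) (u(l, q) = 3 - (q*(q - 1*2) + q) = 3 - (q*(q - 2) + q) = 3 - (q*(-2 + q) + q) = 3 - (q + q*(-2 + q)) = 3 + (-q - q*(-2 + q)) = 3 - q - q*(-2 + q))
a(j) = -2 (a(j) = 0 - 2 = -2)
g(8, u(4, -1))*a((-11 - 2)/(-10 - 11)) - 50 = (5/8)*(-2) - 50 = -5/4 - 50 = -205/4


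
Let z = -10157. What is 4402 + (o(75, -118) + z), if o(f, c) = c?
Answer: -5873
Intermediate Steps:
4402 + (o(75, -118) + z) = 4402 + (-118 - 10157) = 4402 - 10275 = -5873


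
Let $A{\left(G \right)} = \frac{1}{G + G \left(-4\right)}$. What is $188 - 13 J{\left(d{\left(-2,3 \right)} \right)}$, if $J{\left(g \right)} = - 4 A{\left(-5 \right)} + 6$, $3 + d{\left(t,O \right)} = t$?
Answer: $\frac{1702}{15} \approx 113.47$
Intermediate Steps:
$A{\left(G \right)} = - \frac{1}{3 G}$ ($A{\left(G \right)} = \frac{1}{G - 4 G} = \frac{1}{\left(-3\right) G} = - \frac{1}{3 G}$)
$d{\left(t,O \right)} = -3 + t$
$J{\left(g \right)} = \frac{86}{15}$ ($J{\left(g \right)} = - 4 \left(- \frac{1}{3 \left(-5\right)}\right) + 6 = - 4 \left(\left(- \frac{1}{3}\right) \left(- \frac{1}{5}\right)\right) + 6 = \left(-4\right) \frac{1}{15} + 6 = - \frac{4}{15} + 6 = \frac{86}{15}$)
$188 - 13 J{\left(d{\left(-2,3 \right)} \right)} = 188 - \frac{1118}{15} = \frac{1702}{15}$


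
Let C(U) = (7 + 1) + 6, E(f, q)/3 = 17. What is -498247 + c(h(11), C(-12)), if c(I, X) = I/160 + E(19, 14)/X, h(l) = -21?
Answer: -558032707/1120 ≈ -4.9824e+5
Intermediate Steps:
E(f, q) = 51 (E(f, q) = 3*17 = 51)
C(U) = 14 (C(U) = 8 + 6 = 14)
c(I, X) = 51/X + I/160 (c(I, X) = I/160 + 51/X = 51/X + I/160)
-498247 + c(h(11), C(-12)) = -498247 + (51/14 + (1/160)*(-21)) = -498247 + (51*(1/14) - 21/160) = -498247 + (51/14 - 21/160) = -498247 + 3933/1120 = -558032707/1120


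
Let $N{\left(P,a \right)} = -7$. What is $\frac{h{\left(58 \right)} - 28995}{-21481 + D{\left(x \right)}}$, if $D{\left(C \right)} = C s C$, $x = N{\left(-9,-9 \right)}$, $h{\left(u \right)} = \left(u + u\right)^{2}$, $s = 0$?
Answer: $\frac{15539}{21481} \approx 0.72338$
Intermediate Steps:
$h{\left(u \right)} = 4 u^{2}$ ($h{\left(u \right)} = \left(2 u\right)^{2} = 4 u^{2}$)
$x = -7$
$D{\left(C \right)} = 0$ ($D{\left(C \right)} = C 0 C = 0 C = 0$)
$\frac{h{\left(58 \right)} - 28995}{-21481 + D{\left(x \right)}} = \frac{4 \cdot 58^{2} - 28995}{-21481 + 0} = \frac{4 \cdot 3364 - 28995}{-21481} = \left(13456 - 28995\right) \left(- \frac{1}{21481}\right) = \left(-15539\right) \left(- \frac{1}{21481}\right) = \frac{15539}{21481}$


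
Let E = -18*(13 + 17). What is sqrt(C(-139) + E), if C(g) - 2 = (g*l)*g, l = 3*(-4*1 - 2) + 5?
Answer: I*sqrt(251711) ≈ 501.71*I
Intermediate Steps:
l = -13 (l = 3*(-4 - 2) + 5 = 3*(-6) + 5 = -18 + 5 = -13)
E = -540 (E = -18*30 = -540)
C(g) = 2 - 13*g**2 (C(g) = 2 + (g*(-13))*g = 2 + (-13*g)*g = 2 - 13*g**2)
sqrt(C(-139) + E) = sqrt((2 - 13*(-139)**2) - 540) = sqrt((2 - 13*19321) - 540) = sqrt((2 - 251173) - 540) = sqrt(-251171 - 540) = sqrt(-251711) = I*sqrt(251711)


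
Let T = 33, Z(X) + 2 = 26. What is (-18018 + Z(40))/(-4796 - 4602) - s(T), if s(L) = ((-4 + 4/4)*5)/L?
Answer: 122462/51689 ≈ 2.3692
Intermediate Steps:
Z(X) = 24 (Z(X) = -2 + 26 = 24)
s(L) = -15/L (s(L) = ((-4 + 4*(¼))*5)/L = ((-4 + 1)*5)/L = (-3*5)/L = -15/L)
(-18018 + Z(40))/(-4796 - 4602) - s(T) = (-18018 + 24)/(-4796 - 4602) - (-15)/33 = -17994/(-9398) - (-15)/33 = -17994*(-1/9398) - 1*(-5/11) = 8997/4699 + 5/11 = 122462/51689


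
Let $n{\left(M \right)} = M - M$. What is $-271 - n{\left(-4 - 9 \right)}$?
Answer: $-271$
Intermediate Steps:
$n{\left(M \right)} = 0$
$-271 - n{\left(-4 - 9 \right)} = -271 - 0 = -271 + 0 = -271$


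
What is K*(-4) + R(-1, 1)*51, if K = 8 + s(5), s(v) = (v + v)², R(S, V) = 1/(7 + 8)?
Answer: -2143/5 ≈ -428.60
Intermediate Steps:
R(S, V) = 1/15
s(v) = 4*v² (s(v) = (2*v)² = 4*v²)
K = 108 (K = 8 + 4*5² = 8 + 4*25 = 8 + 100 = 108)
K*(-4) + R(-1, 1)*51 = 108*(-4) + (1/15)*51 = -432 + 17/5 = -2143/5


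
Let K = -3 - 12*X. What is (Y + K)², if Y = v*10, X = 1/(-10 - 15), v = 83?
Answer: 427951969/625 ≈ 6.8472e+5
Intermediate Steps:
X = -1/25 (X = 1/(-25) = -1/25 ≈ -0.040000)
K = -63/25 (K = -3 - 12*(-1/25) = -3 + 12/25 = -63/25 ≈ -2.5200)
Y = 830 (Y = 83*10 = 830)
(Y + K)² = (830 - 63/25)² = (20687/25)² = 427951969/625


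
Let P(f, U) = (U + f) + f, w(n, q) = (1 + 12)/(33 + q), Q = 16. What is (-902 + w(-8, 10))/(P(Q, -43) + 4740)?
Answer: -38773/203347 ≈ -0.19067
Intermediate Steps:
w(n, q) = 13/(33 + q)
P(f, U) = U + 2*f
(-902 + w(-8, 10))/(P(Q, -43) + 4740) = (-902 + 13/(33 + 10))/((-43 + 2*16) + 4740) = (-902 + 13/43)/((-43 + 32) + 4740) = (-902 + 13*(1/43))/(-11 + 4740) = (-902 + 13/43)/4729 = -38773/43*1/4729 = -38773/203347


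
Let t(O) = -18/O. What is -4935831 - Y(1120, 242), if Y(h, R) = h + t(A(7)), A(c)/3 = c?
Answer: -34558651/7 ≈ -4.9370e+6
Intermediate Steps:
A(c) = 3*c
Y(h, R) = -6/7 + h (Y(h, R) = h - 18/(3*7) = h - 18/21 = h - 18*1/21 = h - 6/7 = -6/7 + h)
-4935831 - Y(1120, 242) = -4935831 - (-6/7 + 1120) = -4935831 - 1*7834/7 = -4935831 - 7834/7 = -34558651/7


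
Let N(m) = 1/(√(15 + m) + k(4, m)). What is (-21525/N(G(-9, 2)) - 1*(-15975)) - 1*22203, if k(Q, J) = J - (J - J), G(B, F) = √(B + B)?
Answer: -6228 - 21525*√(15 + 3*I*√2) - 64575*I*√2 ≈ -90408.0 - 1.03e+5*I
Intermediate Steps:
G(B, F) = √2*√B (G(B, F) = √(2*B) = √2*√B)
k(Q, J) = J (k(Q, J) = J - 1*0 = J + 0 = J)
N(m) = 1/(m + √(15 + m)) (N(m) = 1/(√(15 + m) + m) = 1/(m + √(15 + m)))
(-21525/N(G(-9, 2)) - 1*(-15975)) - 1*22203 = (-(21525*√(15 + √2*√(-9)) + 64575*I*√2) - 1*(-15975)) - 1*22203 = (-(21525*√(15 + √2*(3*I)) + 64575*I*√2) + 15975) - 22203 = (-(21525*√(15 + 3*I*√2) + 64575*I*√2) + 15975) - 22203 = (-21525*(√(15 + 3*I*√2) + 3*I*√2) + 15975) - 22203 = ((-21525*√(15 + 3*I*√2) - 64575*I*√2) + 15975) - 22203 = (15975 - 21525*√(15 + 3*I*√2) - 64575*I*√2) - 22203 = -6228 - 21525*√(15 + 3*I*√2) - 64575*I*√2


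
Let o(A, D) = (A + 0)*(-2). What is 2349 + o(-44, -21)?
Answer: 2437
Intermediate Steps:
o(A, D) = -2*A (o(A, D) = A*(-2) = -2*A)
2349 + o(-44, -21) = 2349 - 2*(-44) = 2349 + 88 = 2437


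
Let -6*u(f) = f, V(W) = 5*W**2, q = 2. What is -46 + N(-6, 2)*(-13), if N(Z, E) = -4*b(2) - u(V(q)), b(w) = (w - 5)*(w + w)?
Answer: -2140/3 ≈ -713.33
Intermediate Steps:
b(w) = 2*w*(-5 + w) (b(w) = (-5 + w)*(2*w) = 2*w*(-5 + w))
u(f) = -f/6
N(Z, E) = 154/3 (N(Z, E) = -8*2*(-5 + 2) - (-1)*5*2**2/6 = -8*2*(-3) - (-1)*5*4/6 = -4*(-12) - (-1)*20/6 = 48 - 1*(-10/3) = 48 + 10/3 = 154/3)
-46 + N(-6, 2)*(-13) = -46 + (154/3)*(-13) = -46 - 2002/3 = -2140/3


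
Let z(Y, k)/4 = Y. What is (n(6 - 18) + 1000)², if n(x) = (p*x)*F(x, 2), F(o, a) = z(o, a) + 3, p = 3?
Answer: 6864400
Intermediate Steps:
z(Y, k) = 4*Y
F(o, a) = 3 + 4*o (F(o, a) = 4*o + 3 = 3 + 4*o)
n(x) = 3*x*(3 + 4*x) (n(x) = (3*x)*(3 + 4*x) = 3*x*(3 + 4*x))
(n(6 - 18) + 1000)² = (3*(6 - 18)*(3 + 4*(6 - 18)) + 1000)² = (3*(-12)*(3 + 4*(-12)) + 1000)² = (3*(-12)*(3 - 48) + 1000)² = (3*(-12)*(-45) + 1000)² = (1620 + 1000)² = 2620² = 6864400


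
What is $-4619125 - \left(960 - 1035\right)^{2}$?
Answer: $-4624750$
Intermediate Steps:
$-4619125 - \left(960 - 1035\right)^{2} = -4619125 - \left(-75\right)^{2} = -4619125 - 5625 = -4624750$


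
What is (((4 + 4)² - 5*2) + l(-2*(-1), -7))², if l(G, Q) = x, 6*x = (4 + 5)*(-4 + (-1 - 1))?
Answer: 2025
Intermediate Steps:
x = -9 (x = ((4 + 5)*(-4 + (-1 - 1)))/6 = (9*(-4 - 2))/6 = (9*(-6))/6 = (⅙)*(-54) = -9)
l(G, Q) = -9
(((4 + 4)² - 5*2) + l(-2*(-1), -7))² = (((4 + 4)² - 5*2) - 9)² = ((8² - 10) - 9)² = ((64 - 10) - 9)² = (54 - 9)² = 45² = 2025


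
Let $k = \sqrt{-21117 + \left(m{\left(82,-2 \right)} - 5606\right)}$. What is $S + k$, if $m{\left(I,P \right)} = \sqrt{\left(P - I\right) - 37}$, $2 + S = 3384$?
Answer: $3382 + \sqrt{-26723 + 11 i} \approx 3382.0 + 163.47 i$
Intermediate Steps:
$S = 3382$ ($S = -2 + 3384 = 3382$)
$m{\left(I,P \right)} = \sqrt{-37 + P - I}$
$k = \sqrt{-26723 + 11 i}$ ($k = \sqrt{-21117 + \left(\sqrt{-37 - 2 - 82} - 5606\right)} = \sqrt{-21117 - \left(5606 - \sqrt{-37 - 2 - 82}\right)} = \sqrt{-21117 - \left(5606 - \sqrt{-121}\right)} = \sqrt{-21117 - \left(5606 - 11 i\right)} = \sqrt{-26723 + 11 i} \approx 0.0336 + 163.47 i$)
$S + k = 3382 + \sqrt{-26723 + 11 i}$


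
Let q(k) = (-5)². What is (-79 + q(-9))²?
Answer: 2916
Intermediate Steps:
q(k) = 25
(-79 + q(-9))² = (-79 + 25)² = (-54)² = 2916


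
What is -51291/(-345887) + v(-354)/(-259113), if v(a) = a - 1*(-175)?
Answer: 13352078656/89623818231 ≈ 0.14898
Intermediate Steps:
v(a) = 175 + a (v(a) = a + 175 = 175 + a)
-51291/(-345887) + v(-354)/(-259113) = -51291/(-345887) + (175 - 354)/(-259113) = -51291*(-1/345887) - 179*(-1/259113) = 51291/345887 + 179/259113 = 13352078656/89623818231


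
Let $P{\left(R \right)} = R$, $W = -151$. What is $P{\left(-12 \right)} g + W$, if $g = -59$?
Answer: $557$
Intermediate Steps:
$P{\left(-12 \right)} g + W = \left(-12\right) \left(-59\right) - 151 = 708 - 151 = 557$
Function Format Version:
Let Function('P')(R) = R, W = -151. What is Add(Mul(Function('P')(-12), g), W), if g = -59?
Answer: 557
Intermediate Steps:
Add(Mul(Function('P')(-12), g), W) = Add(Mul(-12, -59), -151) = Add(708, -151) = 557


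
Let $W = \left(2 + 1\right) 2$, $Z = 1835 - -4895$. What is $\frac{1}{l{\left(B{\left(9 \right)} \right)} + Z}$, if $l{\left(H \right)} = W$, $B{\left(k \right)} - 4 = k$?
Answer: $\frac{1}{6736} \approx 0.00014846$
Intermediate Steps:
$B{\left(k \right)} = 4 + k$
$Z = 6730$ ($Z = 1835 + 4895 = 6730$)
$W = 6$ ($W = 3 \cdot 2 = 6$)
$l{\left(H \right)} = 6$
$\frac{1}{l{\left(B{\left(9 \right)} \right)} + Z} = \frac{1}{6 + 6730} = \frac{1}{6736}$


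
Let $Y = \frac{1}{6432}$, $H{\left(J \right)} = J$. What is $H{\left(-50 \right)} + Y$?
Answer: $- \frac{321599}{6432} \approx -50.0$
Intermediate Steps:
$Y = \frac{1}{6432} \approx 0.00015547$
$H{\left(-50 \right)} + Y = -50 + \frac{1}{6432} = - \frac{321599}{6432}$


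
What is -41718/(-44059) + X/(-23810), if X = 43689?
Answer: -931588071/1049044790 ≈ -0.88803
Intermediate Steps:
-41718/(-44059) + X/(-23810) = -41718/(-44059) + 43689/(-23810) = -41718*(-1/44059) + 43689*(-1/23810) = 41718/44059 - 43689/23810 = -931588071/1049044790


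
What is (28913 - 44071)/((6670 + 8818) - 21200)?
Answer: 7579/2856 ≈ 2.6537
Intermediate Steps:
(28913 - 44071)/((6670 + 8818) - 21200) = -15158/(15488 - 21200) = -15158/(-5712) = -15158*(-1/5712) = 7579/2856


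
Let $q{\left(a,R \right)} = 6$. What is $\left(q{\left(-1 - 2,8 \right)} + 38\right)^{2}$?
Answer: $1936$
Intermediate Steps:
$\left(q{\left(-1 - 2,8 \right)} + 38\right)^{2} = \left(6 + 38\right)^{2} = 44^{2} = 1936$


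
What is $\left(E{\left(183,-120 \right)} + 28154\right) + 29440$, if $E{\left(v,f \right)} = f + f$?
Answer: $57354$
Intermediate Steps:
$E{\left(v,f \right)} = 2 f$
$\left(E{\left(183,-120 \right)} + 28154\right) + 29440 = \left(2 \left(-120\right) + 28154\right) + 29440 = \left(-240 + 28154\right) + 29440 = 27914 + 29440 = 57354$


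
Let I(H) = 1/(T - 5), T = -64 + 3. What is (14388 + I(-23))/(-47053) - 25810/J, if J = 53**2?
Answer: -82820349443/8723343882 ≈ -9.4941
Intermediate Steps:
T = -61
J = 2809
I(H) = -1/66 (I(H) = 1/(-61 - 5) = 1/(-66) = -1/66)
(14388 + I(-23))/(-47053) - 25810/J = (14388 - 1/66)/(-47053) - 25810/2809 = (949607/66)*(-1/47053) - 25810*1/2809 = -949607/3105498 - 25810/2809 = -82820349443/8723343882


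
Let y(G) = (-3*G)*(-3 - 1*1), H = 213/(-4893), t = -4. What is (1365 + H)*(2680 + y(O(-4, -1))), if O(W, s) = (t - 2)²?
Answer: 6928071328/1631 ≈ 4.2477e+6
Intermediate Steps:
O(W, s) = 36 (O(W, s) = (-4 - 2)² = (-6)² = 36)
H = -71/1631 (H = 213*(-1/4893) = -71/1631 ≈ -0.043532)
y(G) = 12*G (y(G) = (-3*G)*(-3 - 1) = -3*G*(-4) = 12*G)
(1365 + H)*(2680 + y(O(-4, -1))) = (1365 - 71/1631)*(2680 + 12*36) = 2226244*(2680 + 432)/1631 = (2226244/1631)*3112 = 6928071328/1631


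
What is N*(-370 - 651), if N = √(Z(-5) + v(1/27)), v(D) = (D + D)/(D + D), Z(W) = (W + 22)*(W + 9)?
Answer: -1021*√69 ≈ -8481.1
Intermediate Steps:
Z(W) = (9 + W)*(22 + W) (Z(W) = (22 + W)*(9 + W) = (9 + W)*(22 + W))
v(D) = 1 (v(D) = (2*D)/((2*D)) = (2*D)*(1/(2*D)) = 1)
N = √69 (N = √((198 + (-5)² + 31*(-5)) + 1) = √((198 + 25 - 155) + 1) = √(68 + 1) = √69 ≈ 8.3066)
N*(-370 - 651) = √69*(-370 - 651) = √69*(-1021) = -1021*√69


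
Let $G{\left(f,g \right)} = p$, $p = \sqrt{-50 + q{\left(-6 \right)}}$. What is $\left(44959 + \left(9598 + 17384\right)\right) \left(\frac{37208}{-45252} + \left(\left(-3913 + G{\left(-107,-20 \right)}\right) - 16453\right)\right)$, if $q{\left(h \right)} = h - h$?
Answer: $- \frac{16575915738260}{11313} + 359705 i \sqrt{2} \approx -1.4652 \cdot 10^{9} + 5.087 \cdot 10^{5} i$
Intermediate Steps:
$q{\left(h \right)} = 0$
$p = 5 i \sqrt{2}$ ($p = \sqrt{-50 + 0} = \sqrt{-50} = 5 i \sqrt{2} \approx 7.0711 i$)
$G{\left(f,g \right)} = 5 i \sqrt{2}$
$\left(44959 + \left(9598 + 17384\right)\right) \left(\frac{37208}{-45252} + \left(\left(-3913 + G{\left(-107,-20 \right)}\right) - 16453\right)\right) = \left(44959 + \left(9598 + 17384\right)\right) \left(\frac{37208}{-45252} - \left(20366 - 5 i \sqrt{2}\right)\right) = \left(44959 + 26982\right) \left(37208 \left(- \frac{1}{45252}\right) - \left(20366 - 5 i \sqrt{2}\right)\right) = 71941 \left(- \frac{9302}{11313} - \left(20366 - 5 i \sqrt{2}\right)\right) = 71941 \left(- \frac{230409860}{11313} + 5 i \sqrt{2}\right) = - \frac{16575915738260}{11313} + 359705 i \sqrt{2}$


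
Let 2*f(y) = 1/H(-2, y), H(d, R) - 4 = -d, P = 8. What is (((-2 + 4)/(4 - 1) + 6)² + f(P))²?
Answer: 2569609/1296 ≈ 1982.7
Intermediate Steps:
H(d, R) = 4 - d
f(y) = 1/12 (f(y) = 1/(2*(4 - 1*(-2))) = 1/(2*(4 + 2)) = (½)/6 = (½)*(⅙) = 1/12)
(((-2 + 4)/(4 - 1) + 6)² + f(P))² = (((-2 + 4)/(4 - 1) + 6)² + 1/12)² = ((2/3 + 6)² + 1/12)² = ((2*(⅓) + 6)² + 1/12)² = ((⅔ + 6)² + 1/12)² = ((20/3)² + 1/12)² = (400/9 + 1/12)² = (1603/36)² = 2569609/1296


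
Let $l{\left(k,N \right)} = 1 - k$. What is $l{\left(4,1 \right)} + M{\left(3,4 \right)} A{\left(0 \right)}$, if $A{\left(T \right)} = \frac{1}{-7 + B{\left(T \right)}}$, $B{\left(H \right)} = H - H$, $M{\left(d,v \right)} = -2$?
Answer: $- \frac{19}{7} \approx -2.7143$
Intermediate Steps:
$B{\left(H \right)} = 0$
$A{\left(T \right)} = - \frac{1}{7}$ ($A{\left(T \right)} = \frac{1}{-7 + 0} = \frac{1}{-7} = - \frac{1}{7}$)
$l{\left(4,1 \right)} + M{\left(3,4 \right)} A{\left(0 \right)} = \left(1 - 4\right) - - \frac{2}{7} = \left(1 - 4\right) + \frac{2}{7} = -3 + \frac{2}{7} = - \frac{19}{7}$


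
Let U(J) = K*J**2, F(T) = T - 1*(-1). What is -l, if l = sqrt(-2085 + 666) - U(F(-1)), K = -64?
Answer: -I*sqrt(1419) ≈ -37.67*I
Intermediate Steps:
F(T) = 1 + T (F(T) = T + 1 = 1 + T)
U(J) = -64*J**2
l = I*sqrt(1419) (l = sqrt(-2085 + 666) - (-64)*(1 - 1)**2 = sqrt(-1419) - (-64)*0**2 = I*sqrt(1419) - (-64)*0 = I*sqrt(1419) - 1*0 = I*sqrt(1419) + 0 = I*sqrt(1419) ≈ 37.67*I)
-l = -I*sqrt(1419)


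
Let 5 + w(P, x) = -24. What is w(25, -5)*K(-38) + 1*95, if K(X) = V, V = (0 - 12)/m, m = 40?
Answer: 1037/10 ≈ 103.70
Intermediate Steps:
w(P, x) = -29 (w(P, x) = -5 - 24 = -29)
V = -3/10 (V = (0 - 12)/40 = -12*1/40 = -3/10 ≈ -0.30000)
K(X) = -3/10
w(25, -5)*K(-38) + 1*95 = -29*(-3/10) + 1*95 = 87/10 + 95 = 1037/10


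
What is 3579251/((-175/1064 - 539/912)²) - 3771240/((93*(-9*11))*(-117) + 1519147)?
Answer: 22868145357371628/3646596047 ≈ 6.2711e+6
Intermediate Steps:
3579251/((-175/1064 - 539/912)²) - 3771240/((93*(-9*11))*(-117) + 1519147) = 3579251/((-175*1/1064 - 539*1/912)²) - 3771240/((93*(-99))*(-117) + 1519147) = 3579251/((-25/152 - 539/912)²) - 3771240/(-9207*(-117) + 1519147) = 3579251/((-689/912)²) - 3771240/(1077219 + 1519147) = 3579251/(474721/831744) - 3771240/2596366 = 3579251*(831744/474721) - 3771240*1/2596366 = 17615506176/2809 - 1885620/1298183 = 22868145357371628/3646596047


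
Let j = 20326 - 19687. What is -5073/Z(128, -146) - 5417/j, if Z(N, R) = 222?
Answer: -1481407/47286 ≈ -31.329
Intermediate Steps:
j = 639
-5073/Z(128, -146) - 5417/j = -5073/222 - 5417/639 = -5073*1/222 - 5417*1/639 = -1691/74 - 5417/639 = -1481407/47286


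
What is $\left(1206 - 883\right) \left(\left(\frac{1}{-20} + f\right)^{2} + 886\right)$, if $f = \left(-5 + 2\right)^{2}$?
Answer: $\frac{124820443}{400} \approx 3.1205 \cdot 10^{5}$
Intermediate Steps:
$f = 9$ ($f = \left(-3\right)^{2} = 9$)
$\left(1206 - 883\right) \left(\left(\frac{1}{-20} + f\right)^{2} + 886\right) = \left(1206 - 883\right) \left(\left(\frac{1}{-20} + 9\right)^{2} + 886\right) = 323 \left(\left(- \frac{1}{20} + 9\right)^{2} + 886\right) = 323 \left(\left(\frac{179}{20}\right)^{2} + 886\right) = 323 \left(\frac{32041}{400} + 886\right) = 323 \cdot \frac{386441}{400} = \frac{124820443}{400}$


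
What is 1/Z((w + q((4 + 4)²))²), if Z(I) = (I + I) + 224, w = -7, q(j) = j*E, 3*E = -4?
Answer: 9/155474 ≈ 5.7888e-5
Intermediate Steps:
E = -4/3 (E = (⅓)*(-4) = -4/3 ≈ -1.3333)
q(j) = -4*j/3 (q(j) = j*(-4/3) = -4*j/3)
Z(I) = 224 + 2*I (Z(I) = 2*I + 224 = 224 + 2*I)
1/Z((w + q((4 + 4)²))²) = 1/(224 + 2*(-7 - 4*(4 + 4)²/3)²) = 1/(224 + 2*(-7 - 4/3*8²)²) = 1/(224 + 2*(-7 - 4/3*64)²) = 1/(224 + 2*(-7 - 256/3)²) = 1/(224 + 2*(-277/3)²) = 1/(224 + 2*(76729/9)) = 1/(224 + 153458/9) = 1/(155474/9) = 9/155474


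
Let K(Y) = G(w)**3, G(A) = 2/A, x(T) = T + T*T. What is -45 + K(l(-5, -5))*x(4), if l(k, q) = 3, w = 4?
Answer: -85/2 ≈ -42.500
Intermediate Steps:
x(T) = T + T**2
K(Y) = 1/8 (K(Y) = (2/4)**3 = (2*(1/4))**3 = (1/2)**3 = 1/8)
-45 + K(l(-5, -5))*x(4) = -45 + (4*(1 + 4))/8 = -45 + (4*5)/8 = -45 + (1/8)*20 = -45 + 5/2 = -85/2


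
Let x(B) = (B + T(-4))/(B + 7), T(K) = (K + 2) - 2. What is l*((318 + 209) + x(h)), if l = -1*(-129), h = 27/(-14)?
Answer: 4816086/71 ≈ 67832.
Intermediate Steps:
h = -27/14 (h = 27*(-1/14) = -27/14 ≈ -1.9286)
T(K) = K (T(K) = (2 + K) - 2 = K)
l = 129
x(B) = (-4 + B)/(7 + B) (x(B) = (B - 4)/(B + 7) = (-4 + B)/(7 + B))
l*((318 + 209) + x(h)) = 129*((318 + 209) + (-4 - 27/14)/(7 - 27/14)) = 129*(527 - 83/14/(71/14)) = 129*(527 + (14/71)*(-83/14)) = 129*(527 - 83/71) = 129*(37334/71) = 4816086/71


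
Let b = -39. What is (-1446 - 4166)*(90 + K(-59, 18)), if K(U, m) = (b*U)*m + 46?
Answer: -233201048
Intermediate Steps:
K(U, m) = 46 - 39*U*m (K(U, m) = (-39*U)*m + 46 = -39*U*m + 46 = 46 - 39*U*m)
(-1446 - 4166)*(90 + K(-59, 18)) = (-1446 - 4166)*(90 + (46 - 39*(-59)*18)) = -5612*(90 + (46 + 41418)) = -5612*(90 + 41464) = -5612*41554 = -233201048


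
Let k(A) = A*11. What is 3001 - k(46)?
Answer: 2495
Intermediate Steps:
k(A) = 11*A
3001 - k(46) = 3001 - 11*46 = 3001 - 1*506 = 3001 - 506 = 2495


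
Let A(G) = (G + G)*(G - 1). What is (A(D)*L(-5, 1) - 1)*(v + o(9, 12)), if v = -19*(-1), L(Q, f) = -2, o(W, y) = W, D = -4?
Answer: -2268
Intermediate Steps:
A(G) = 2*G*(-1 + G) (A(G) = (2*G)*(-1 + G) = 2*G*(-1 + G))
v = 19
(A(D)*L(-5, 1) - 1)*(v + o(9, 12)) = ((2*(-4)*(-1 - 4))*(-2) - 1)*(19 + 9) = ((2*(-4)*(-5))*(-2) - 1)*28 = (40*(-2) - 1)*28 = (-80 - 1)*28 = -81*28 = -2268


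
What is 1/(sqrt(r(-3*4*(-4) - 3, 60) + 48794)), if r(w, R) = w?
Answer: sqrt(48839)/48839 ≈ 0.0045250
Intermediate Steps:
1/(sqrt(r(-3*4*(-4) - 3, 60) + 48794)) = 1/(sqrt((-3*4*(-4) - 3) + 48794)) = 1/(sqrt((-12*(-4) - 3) + 48794)) = 1/(sqrt((48 - 3) + 48794)) = 1/(sqrt(45 + 48794)) = 1/(sqrt(48839)) = sqrt(48839)/48839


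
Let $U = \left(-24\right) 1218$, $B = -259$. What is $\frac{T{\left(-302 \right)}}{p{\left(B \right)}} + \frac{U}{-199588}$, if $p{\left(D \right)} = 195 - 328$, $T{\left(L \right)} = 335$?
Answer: $- \frac{15743531}{6636301} \approx -2.3723$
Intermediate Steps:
$p{\left(D \right)} = -133$ ($p{\left(D \right)} = 195 - 328 = -133$)
$U = -29232$
$\frac{T{\left(-302 \right)}}{p{\left(B \right)}} + \frac{U}{-199588} = \frac{335}{-133} - \frac{29232}{-199588} = 335 \left(- \frac{1}{133}\right) - - \frac{7308}{49897} = - \frac{335}{133} + \frac{7308}{49897} = - \frac{15743531}{6636301}$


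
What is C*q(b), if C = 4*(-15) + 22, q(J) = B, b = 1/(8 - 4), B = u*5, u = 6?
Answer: -1140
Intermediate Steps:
B = 30 (B = 6*5 = 30)
b = ¼ (b = 1/4 = ¼ ≈ 0.25000)
q(J) = 30
C = -38 (C = -60 + 22 = -38)
C*q(b) = -38*30 = -1140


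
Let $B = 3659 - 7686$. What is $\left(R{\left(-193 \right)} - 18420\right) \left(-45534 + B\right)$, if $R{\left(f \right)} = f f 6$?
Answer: $-10163672514$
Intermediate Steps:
$R{\left(f \right)} = 6 f^{2}$ ($R{\left(f \right)} = f^{2} \cdot 6 = 6 f^{2}$)
$B = -4027$
$\left(R{\left(-193 \right)} - 18420\right) \left(-45534 + B\right) = \left(6 \left(-193\right)^{2} - 18420\right) \left(-45534 - 4027\right) = \left(6 \cdot 37249 - 18420\right) \left(-49561\right) = \left(223494 - 18420\right) \left(-49561\right) = 205074 \left(-49561\right) = -10163672514$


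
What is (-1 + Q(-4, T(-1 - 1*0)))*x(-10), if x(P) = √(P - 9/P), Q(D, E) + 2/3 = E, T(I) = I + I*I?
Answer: -I*√910/6 ≈ -5.0277*I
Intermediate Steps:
T(I) = I + I²
Q(D, E) = -⅔ + E
(-1 + Q(-4, T(-1 - 1*0)))*x(-10) = (-1 + (-⅔ + (-1 - 1*0)*(1 + (-1 - 1*0))))*√(-10 - 9/(-10)) = (-1 + (-⅔ + (-1 + 0)*(1 + (-1 + 0))))*√(-10 - 9*(-⅒)) = (-1 + (-⅔ - (1 - 1)))*√(-10 + 9/10) = (-1 + (-⅔ - 1*0))*√(-91/10) = (-1 + (-⅔ + 0))*(I*√910/10) = (-1 - ⅔)*(I*√910/10) = -I*√910/6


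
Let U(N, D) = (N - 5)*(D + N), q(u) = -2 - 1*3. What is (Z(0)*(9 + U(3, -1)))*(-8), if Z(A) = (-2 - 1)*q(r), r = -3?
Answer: -600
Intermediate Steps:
q(u) = -5 (q(u) = -2 - 3 = -5)
Z(A) = 15 (Z(A) = (-2 - 1)*(-5) = -3*(-5) = 15)
U(N, D) = (-5 + N)*(D + N)
(Z(0)*(9 + U(3, -1)))*(-8) = (15*(9 + (3**2 - 5*(-1) - 5*3 - 1*3)))*(-8) = (15*(9 + (9 + 5 - 15 - 3)))*(-8) = (15*(9 - 4))*(-8) = (15*5)*(-8) = 75*(-8) = -600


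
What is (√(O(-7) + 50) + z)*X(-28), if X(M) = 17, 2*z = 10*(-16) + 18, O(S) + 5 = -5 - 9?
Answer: -1207 + 17*√31 ≈ -1112.3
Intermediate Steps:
O(S) = -19 (O(S) = -5 + (-5 - 9) = -5 - 14 = -19)
z = -71 (z = (10*(-16) + 18)/2 = (-160 + 18)/2 = (½)*(-142) = -71)
(√(O(-7) + 50) + z)*X(-28) = (√(-19 + 50) - 71)*17 = (√31 - 71)*17 = (-71 + √31)*17 = -1207 + 17*√31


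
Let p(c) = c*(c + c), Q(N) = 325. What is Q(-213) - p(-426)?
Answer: -362627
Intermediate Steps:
p(c) = 2*c² (p(c) = c*(2*c) = 2*c²)
Q(-213) - p(-426) = 325 - 2*(-426)² = 325 - 2*181476 = 325 - 1*362952 = 325 - 362952 = -362627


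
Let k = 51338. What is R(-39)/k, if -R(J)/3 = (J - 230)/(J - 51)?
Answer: -269/1540140 ≈ -0.00017466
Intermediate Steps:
R(J) = -3*(-230 + J)/(-51 + J) (R(J) = -3*(J - 230)/(J - 51) = -3*(-230 + J)/(-51 + J))
R(-39)/k = (3*(230 - 1*(-39))/(-51 - 39))/51338 = (3*(230 + 39)/(-90))*(1/51338) = (3*(-1/90)*269)*(1/51338) = -269/30*1/51338 = -269/1540140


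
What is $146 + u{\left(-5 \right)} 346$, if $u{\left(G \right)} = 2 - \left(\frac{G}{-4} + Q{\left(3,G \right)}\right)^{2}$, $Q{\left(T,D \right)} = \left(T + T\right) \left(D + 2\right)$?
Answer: $- \frac{769893}{8} \approx -96237.0$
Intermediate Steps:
$Q{\left(T,D \right)} = 2 T \left(2 + D\right)$
$u{\left(G \right)} = 2 - \left(12 + \frac{23 G}{4}\right)^{2}$ ($u{\left(G \right)} = 2 - \left(\frac{G}{-4} + 2 \cdot 3 \left(2 + G\right)\right)^{2} = 2 - \left(G \left(- \frac{1}{4}\right) + \left(12 + 6 G\right)\right)^{2} = 2 - \left(- \frac{G}{4} + \left(12 + 6 G\right)\right)^{2} = 2 - \left(12 + \frac{23 G}{4}\right)^{2}$)
$146 + u{\left(-5 \right)} 346 = 146 + \left(2 - \frac{\left(48 + 23 \left(-5\right)\right)^{2}}{16}\right) 346 = 146 + \left(2 - \frac{\left(48 - 115\right)^{2}}{16}\right) 346 = 146 + \left(2 - \frac{\left(-67\right)^{2}}{16}\right) 346 = 146 + \left(2 - \frac{4489}{16}\right) 346 = 146 - \frac{771061}{8} = - \frac{769893}{8}$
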